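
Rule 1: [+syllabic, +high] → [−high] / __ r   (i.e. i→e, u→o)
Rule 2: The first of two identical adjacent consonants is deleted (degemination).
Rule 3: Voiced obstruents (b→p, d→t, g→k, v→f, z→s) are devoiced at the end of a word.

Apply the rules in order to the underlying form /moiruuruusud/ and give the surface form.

moeruoruusut

Rule 1 (pre-rhotic lowering): /i/ is a high vowel immediately before /r/, so it lowers to [e]. /u/ is a high vowel immediately before /r/, so it lowers to [o]. /moiruuruusud/ → moeruoruusud.
Rule 2 (degemination): no segment meets the environment; /moeruoruusud/ is unchanged.
Rule 3 (final devoicing): /d/ is a voiced obstruent in word-final position, so it devoices to [t]. /moeruoruusud/ → moeruoruusut.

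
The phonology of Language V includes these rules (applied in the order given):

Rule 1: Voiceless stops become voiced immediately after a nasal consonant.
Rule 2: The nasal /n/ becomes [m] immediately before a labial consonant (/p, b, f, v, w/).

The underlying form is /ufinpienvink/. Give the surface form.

Rule 1 (post-nasal voicing): /p/ is a voiceless stop immediately after the nasal /n/, so it voices to [b]. /k/ is a voiceless stop immediately after the nasal /n/, so it voices to [g]. /ufinpienvink/ → ufinbienving.
Rule 2 (nasal place assimilation): /n/ precedes the labial consonant /b/, so it assimilates in place to [m]. /n/ precedes the labial consonant /v/, so it assimilates in place to [m]. /ufinbienving/ → ufimbiemving.

ufimbiemving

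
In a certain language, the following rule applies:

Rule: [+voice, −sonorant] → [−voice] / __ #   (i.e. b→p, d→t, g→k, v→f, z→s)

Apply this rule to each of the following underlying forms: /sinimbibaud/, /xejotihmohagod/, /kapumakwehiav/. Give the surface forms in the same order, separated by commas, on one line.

/sinimbibaud/: /d/ is a voiced obstruent in word-final position, so it devoices to [t]. → [sinimbibaut].
/xejotihmohagod/: /d/ is a voiced obstruent in word-final position, so it devoices to [t]. → [xejotihmohagot].
/kapumakwehiav/: /v/ is a voiced obstruent in word-final position, so it devoices to [f]. → [kapumakwehiaf].

sinimbibaut, xejotihmohagot, kapumakwehiaf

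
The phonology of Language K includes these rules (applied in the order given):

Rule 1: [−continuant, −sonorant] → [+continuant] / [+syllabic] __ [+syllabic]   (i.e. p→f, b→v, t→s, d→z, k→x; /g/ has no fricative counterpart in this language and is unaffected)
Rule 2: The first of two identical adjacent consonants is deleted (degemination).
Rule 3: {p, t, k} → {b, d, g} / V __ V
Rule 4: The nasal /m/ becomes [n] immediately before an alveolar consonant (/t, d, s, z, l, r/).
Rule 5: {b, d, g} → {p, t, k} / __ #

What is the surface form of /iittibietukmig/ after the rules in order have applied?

Rule 1 (intervocalic spirantization): /b/ is a stop between vowels /i/ and /i/, so it spirantizes to the fricative [v]. /t/ is a stop between vowels /e/ and /u/, so it spirantizes to the fricative [s]. /iittibietukmig/ → iittiviesukmig.
Rule 2 (degemination): /tt/ is a geminate; the first /t/ deletes. /iittiviesukmig/ → iitiviesukmig.
Rule 3 (intervocalic voicing): /t/ is a voiceless stop between vowels /i/ and /i/, so it voices to [d]. /iitiviesukmig/ → iidiviesukmig.
Rule 4 (nasal place assimilation): no segment meets the environment; /iidiviesukmig/ is unchanged.
Rule 5 (final devoicing): /g/ is a voiced stop in word-final position, so it devoices to [k]. /iidiviesukmig/ → iidiviesukmik.

iidiviesukmik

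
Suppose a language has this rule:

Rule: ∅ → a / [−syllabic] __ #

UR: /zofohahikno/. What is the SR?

zofohahikno

No segment of /zofohahikno/ meets the structural description of the rule, so the form surfaces unchanged.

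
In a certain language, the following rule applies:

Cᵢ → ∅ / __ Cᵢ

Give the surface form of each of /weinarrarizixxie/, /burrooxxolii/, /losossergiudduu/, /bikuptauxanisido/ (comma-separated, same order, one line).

weinararizixie, burooxolii, lososergiuduu, bikuptauxanisido

/weinarrarizixxie/: /rr/ is a geminate; the first /r/ deletes. /xx/ is a geminate; the first /x/ deletes. → [weinararizixie].
/burrooxxolii/: /rr/ is a geminate; the first /r/ deletes. /xx/ is a geminate; the first /x/ deletes. → [burooxolii].
/losossergiudduu/: /ss/ is a geminate; the first /s/ deletes. /dd/ is a geminate; the first /d/ deletes. → [lososergiuduu].
/bikuptauxanisido/: the rule's environment is not met; surfaces unchanged as [bikuptauxanisido].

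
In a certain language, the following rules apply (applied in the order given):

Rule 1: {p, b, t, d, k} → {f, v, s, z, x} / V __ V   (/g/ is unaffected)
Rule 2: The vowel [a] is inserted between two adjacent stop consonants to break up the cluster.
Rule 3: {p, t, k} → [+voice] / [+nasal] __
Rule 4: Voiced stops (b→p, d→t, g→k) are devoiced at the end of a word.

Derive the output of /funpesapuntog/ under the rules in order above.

funbesafundok

Rule 1 (intervocalic spirantization): /p/ is a stop between vowels /a/ and /u/, so it spirantizes to the fricative [f]. /funpesapuntog/ → funpesafuntog.
Rule 2 (stop-cluster a-epenthesis): no segment meets the environment; /funpesafuntog/ is unchanged.
Rule 3 (post-nasal voicing): /p/ is a voiceless stop immediately after the nasal /n/, so it voices to [b]. /t/ is a voiceless stop immediately after the nasal /n/, so it voices to [d]. /funpesafuntog/ → funbesafundog.
Rule 4 (final devoicing): /g/ is a voiced stop in word-final position, so it devoices to [k]. /funbesafundog/ → funbesafundok.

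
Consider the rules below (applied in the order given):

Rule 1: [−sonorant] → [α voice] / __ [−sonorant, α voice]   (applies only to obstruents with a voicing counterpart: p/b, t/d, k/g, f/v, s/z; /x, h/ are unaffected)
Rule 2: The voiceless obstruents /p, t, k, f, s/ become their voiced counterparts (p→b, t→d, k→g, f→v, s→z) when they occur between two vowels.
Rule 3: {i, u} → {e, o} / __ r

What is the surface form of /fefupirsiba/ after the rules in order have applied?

fevubersiba

Rule 1 (regressive voicing assimilation): no segment meets the environment; /fefupirsiba/ is unchanged.
Rule 2 (intervocalic voicing): /f/ is a voiceless obstruent between vowels /e/ and /u/, so it voices to [v]. /p/ is a voiceless obstruent between vowels /u/ and /i/, so it voices to [b]. /fefupirsiba/ → fevubirsiba.
Rule 3 (pre-rhotic lowering): /i/ is a high vowel immediately before /r/, so it lowers to [e]. /fevubirsiba/ → fevubersiba.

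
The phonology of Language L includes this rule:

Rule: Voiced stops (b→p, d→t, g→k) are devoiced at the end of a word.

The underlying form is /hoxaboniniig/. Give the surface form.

hoxaboniniik

/g/ is a voiced stop in word-final position, so it devoices to [k].
Surface form: [hoxaboniniik].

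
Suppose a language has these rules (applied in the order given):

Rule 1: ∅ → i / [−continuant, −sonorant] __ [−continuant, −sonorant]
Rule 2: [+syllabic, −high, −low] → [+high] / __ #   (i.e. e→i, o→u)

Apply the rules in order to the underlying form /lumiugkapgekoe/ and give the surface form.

Rule 1 (stop-cluster i-epenthesis): /g/ and /k/ form a stop–stop cluster, so [i] is inserted between them. /p/ and /g/ form a stop–stop cluster, so [i] is inserted between them. /lumiugkapgekoe/ → lumiugikapigekoe.
Rule 2 (final vowel raising): /e/ is a mid vowel in word-final position, so it raises to [i]. /lumiugikapigekoe/ → lumiugikapigekoi.

lumiugikapigekoi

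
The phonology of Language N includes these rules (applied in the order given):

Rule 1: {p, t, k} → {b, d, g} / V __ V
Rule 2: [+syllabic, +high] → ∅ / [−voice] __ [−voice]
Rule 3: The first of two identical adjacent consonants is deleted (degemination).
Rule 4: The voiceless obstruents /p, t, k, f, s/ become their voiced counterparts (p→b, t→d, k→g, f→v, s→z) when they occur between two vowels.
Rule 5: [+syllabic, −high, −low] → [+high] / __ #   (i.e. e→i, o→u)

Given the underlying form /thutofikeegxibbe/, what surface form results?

thudovigeegxibi

Rule 1 (intervocalic voicing): /t/ is a voiceless stop between vowels /u/ and /o/, so it voices to [d]. /k/ is a voiceless stop between vowels /i/ and /e/, so it voices to [g]. /thutofikeegxibbe/ → thudofigeegxibbe.
Rule 2 (high vowel syncope): no segment meets the environment; /thudofigeegxibbe/ is unchanged.
Rule 3 (degemination): /bb/ is a geminate; the first /b/ deletes. /thudofigeegxibbe/ → thudofigeegxibe.
Rule 4 (intervocalic voicing): /f/ is a voiceless obstruent between vowels /o/ and /i/, so it voices to [v]. /thudofigeegxibe/ → thudovigeegxibe.
Rule 5 (final vowel raising): /e/ is a mid vowel in word-final position, so it raises to [i]. /thudovigeegxibe/ → thudovigeegxibi.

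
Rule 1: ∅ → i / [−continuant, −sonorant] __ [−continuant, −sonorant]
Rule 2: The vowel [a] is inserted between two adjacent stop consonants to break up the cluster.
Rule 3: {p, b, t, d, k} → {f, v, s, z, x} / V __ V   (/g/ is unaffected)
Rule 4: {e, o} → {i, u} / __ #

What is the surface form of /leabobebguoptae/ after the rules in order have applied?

leavoveviguofisai

Rule 1 (stop-cluster i-epenthesis): /b/ and /g/ form a stop–stop cluster, so [i] is inserted between them. /p/ and /t/ form a stop–stop cluster, so [i] is inserted between them. /leabobebguoptae/ → leabobebiguopitae.
Rule 2 (stop-cluster a-epenthesis): no segment meets the environment; /leabobebiguopitae/ is unchanged.
Rule 3 (intervocalic spirantization): /b/ is a stop between vowels /a/ and /o/, so it spirantizes to the fricative [v]. /b/ is a stop between vowels /o/ and /e/, so it spirantizes to the fricative [v]. /b/ is a stop between vowels /e/ and /i/, so it spirantizes to the fricative [v]. /p/ is a stop between vowels /o/ and /i/, so it spirantizes to the fricative [f]. /t/ is a stop between vowels /i/ and /a/, so it spirantizes to the fricative [s]. /leabobebiguopitae/ → leavoveviguofisae.
Rule 4 (final vowel raising): /e/ is a mid vowel in word-final position, so it raises to [i]. /leavoveviguofisae/ → leavoveviguofisai.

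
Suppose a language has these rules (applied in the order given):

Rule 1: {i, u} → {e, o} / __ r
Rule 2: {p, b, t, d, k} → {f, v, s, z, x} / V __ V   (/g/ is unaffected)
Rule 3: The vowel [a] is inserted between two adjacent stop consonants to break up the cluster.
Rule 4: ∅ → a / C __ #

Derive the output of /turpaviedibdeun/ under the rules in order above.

torpaviezibadeuna

Rule 1 (pre-rhotic lowering): /u/ is a high vowel immediately before /r/, so it lowers to [o]. /turpaviedibdeun/ → torpaviedibdeun.
Rule 2 (intervocalic spirantization): /d/ is a stop between vowels /e/ and /i/, so it spirantizes to the fricative [z]. /torpaviedibdeun/ → torpaviezibdeun.
Rule 3 (stop-cluster a-epenthesis): /b/ and /d/ form a stop–stop cluster, so [a] is inserted between them. /torpaviezibdeun/ → torpaviezibadeun.
Rule 4 (final a-epenthesis): the form ends in the consonant /n/, so [a] is inserted word-finally. /torpaviezibadeun/ → torpaviezibadeuna.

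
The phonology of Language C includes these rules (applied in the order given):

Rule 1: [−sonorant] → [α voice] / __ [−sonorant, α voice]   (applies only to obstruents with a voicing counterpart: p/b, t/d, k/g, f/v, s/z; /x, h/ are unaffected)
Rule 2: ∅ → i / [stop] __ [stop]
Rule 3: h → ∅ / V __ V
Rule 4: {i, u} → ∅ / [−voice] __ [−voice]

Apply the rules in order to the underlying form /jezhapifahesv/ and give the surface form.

jeshapfaezv

Rule 1 (regressive voicing assimilation): /z/ precedes the voiceless obstruent /h/, so it devoices to [s] by assimilation. /s/ precedes the voiced obstruent /v/, so it voices to [z] by assimilation. /jezhapifahesv/ → jeshapifahezv.
Rule 2 (stop-cluster i-epenthesis): no segment meets the environment; /jeshapifahezv/ is unchanged.
Rule 3 (intervocalic h-deletion): /h/ occurs between vowels /a/ and /e/, so it deletes. /jeshapifahezv/ → jeshapifaezv.
Rule 4 (high vowel syncope): /i/ is a high vowel flanked by voiceless consonants /p/ and /f/, so it deletes. /jeshapifaezv/ → jeshapfaezv.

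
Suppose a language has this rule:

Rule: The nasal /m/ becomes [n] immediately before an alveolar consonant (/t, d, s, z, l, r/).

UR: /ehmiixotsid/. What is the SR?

ehmiixotsid

No segment of /ehmiixotsid/ meets the structural description of the rule, so the form surfaces unchanged.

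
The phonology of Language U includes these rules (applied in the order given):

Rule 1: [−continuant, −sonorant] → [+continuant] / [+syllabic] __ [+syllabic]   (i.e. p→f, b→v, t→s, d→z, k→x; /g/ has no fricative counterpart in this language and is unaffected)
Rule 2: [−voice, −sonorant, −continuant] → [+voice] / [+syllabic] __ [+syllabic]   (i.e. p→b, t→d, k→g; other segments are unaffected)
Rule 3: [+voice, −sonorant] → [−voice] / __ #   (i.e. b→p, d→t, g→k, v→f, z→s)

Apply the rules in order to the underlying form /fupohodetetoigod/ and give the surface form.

fufohozesesoigot

Rule 1 (intervocalic spirantization): /p/ is a stop between vowels /u/ and /o/, so it spirantizes to the fricative [f]. /d/ is a stop between vowels /o/ and /e/, so it spirantizes to the fricative [z]. /t/ is a stop between vowels /e/ and /e/, so it spirantizes to the fricative [s]. /t/ is a stop between vowels /e/ and /o/, so it spirantizes to the fricative [s]. /fupohodetetoigod/ → fufohozesesoigod.
Rule 2 (intervocalic voicing): no segment meets the environment; /fufohozesesoigod/ is unchanged.
Rule 3 (final devoicing): /d/ is a voiced obstruent in word-final position, so it devoices to [t]. /fufohozesesoigod/ → fufohozesesoigot.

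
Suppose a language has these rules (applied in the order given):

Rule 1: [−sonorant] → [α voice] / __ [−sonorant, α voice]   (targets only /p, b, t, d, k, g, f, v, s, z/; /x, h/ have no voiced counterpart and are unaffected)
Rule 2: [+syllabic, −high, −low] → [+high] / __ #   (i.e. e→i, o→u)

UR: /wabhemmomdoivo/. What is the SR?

waphemmomdoivu

Rule 1 (regressive voicing assimilation): /b/ precedes the voiceless obstruent /h/, so it devoices to [p] by assimilation. /wabhemmomdoivo/ → waphemmomdoivo.
Rule 2 (final vowel raising): /o/ is a mid vowel in word-final position, so it raises to [u]. /waphemmomdoivo/ → waphemmomdoivu.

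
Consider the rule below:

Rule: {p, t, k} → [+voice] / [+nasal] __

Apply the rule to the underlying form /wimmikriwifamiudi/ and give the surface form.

wimmikriwifamiudi

No segment of /wimmikriwifamiudi/ meets the structural description of the rule, so the form surfaces unchanged.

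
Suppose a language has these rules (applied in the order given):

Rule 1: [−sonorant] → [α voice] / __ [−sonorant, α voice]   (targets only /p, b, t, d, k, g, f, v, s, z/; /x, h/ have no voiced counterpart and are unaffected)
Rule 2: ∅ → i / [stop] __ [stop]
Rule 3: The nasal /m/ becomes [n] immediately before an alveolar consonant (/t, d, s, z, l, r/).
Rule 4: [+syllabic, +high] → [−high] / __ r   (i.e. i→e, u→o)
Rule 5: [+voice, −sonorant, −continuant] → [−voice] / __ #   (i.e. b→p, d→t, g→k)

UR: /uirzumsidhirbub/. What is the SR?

Rule 1 (regressive voicing assimilation): /d/ precedes the voiceless obstruent /h/, so it devoices to [t] by assimilation. /uirzumsidhirbub/ → uirzumsithirbub.
Rule 2 (stop-cluster i-epenthesis): no segment meets the environment; /uirzumsithirbub/ is unchanged.
Rule 3 (nasal place assimilation): /m/ precedes the alveolar consonant /s/, so it assimilates in place to [n]. /uirzumsithirbub/ → uirzunsithirbub.
Rule 4 (pre-rhotic lowering): /i/ is a high vowel immediately before /r/, so it lowers to [e]. /i/ is a high vowel immediately before /r/, so it lowers to [e]. /uirzunsithirbub/ → uerzunsitherbub.
Rule 5 (final devoicing): /b/ is a voiced stop in word-final position, so it devoices to [p]. /uerzunsitherbub/ → uerzunsitherbup.

uerzunsitherbup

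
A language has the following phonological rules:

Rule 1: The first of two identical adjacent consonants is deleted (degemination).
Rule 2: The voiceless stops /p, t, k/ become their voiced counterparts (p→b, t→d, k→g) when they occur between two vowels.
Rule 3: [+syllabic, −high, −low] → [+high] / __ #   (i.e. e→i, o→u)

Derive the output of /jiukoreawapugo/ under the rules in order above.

jiugoreawabugu

Rule 1 (degemination): no segment meets the environment; /jiukoreawapugo/ is unchanged.
Rule 2 (intervocalic voicing): /k/ is a voiceless stop between vowels /u/ and /o/, so it voices to [g]. /p/ is a voiceless stop between vowels /a/ and /u/, so it voices to [b]. /jiukoreawapugo/ → jiugoreawabugo.
Rule 3 (final vowel raising): /o/ is a mid vowel in word-final position, so it raises to [u]. /jiugoreawabugo/ → jiugoreawabugu.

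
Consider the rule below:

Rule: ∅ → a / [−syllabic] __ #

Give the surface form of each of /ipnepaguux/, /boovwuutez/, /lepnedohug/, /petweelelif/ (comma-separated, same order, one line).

ipnepaguuxa, boovwuuteza, lepnedohuga, petweelelifa

/ipnepaguux/: the form ends in the consonant /x/, so [a] is inserted word-finally. → [ipnepaguuxa].
/boovwuutez/: the form ends in the consonant /z/, so [a] is inserted word-finally. → [boovwuuteza].
/lepnedohug/: the form ends in the consonant /g/, so [a] is inserted word-finally. → [lepnedohuga].
/petweelelif/: the form ends in the consonant /f/, so [a] is inserted word-finally. → [petweelelifa].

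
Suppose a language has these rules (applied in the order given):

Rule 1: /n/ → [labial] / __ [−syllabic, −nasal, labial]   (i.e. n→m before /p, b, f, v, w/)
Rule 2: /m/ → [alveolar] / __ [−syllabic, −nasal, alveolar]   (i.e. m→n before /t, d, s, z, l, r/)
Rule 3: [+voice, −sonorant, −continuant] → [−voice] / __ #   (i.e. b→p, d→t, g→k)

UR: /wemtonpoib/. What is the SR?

Rule 1 (nasal place assimilation): /n/ precedes the labial consonant /p/, so it assimilates in place to [m]. /wemtonpoib/ → wemtompoib.
Rule 2 (nasal place assimilation): /m/ precedes the alveolar consonant /t/, so it assimilates in place to [n]. /wemtompoib/ → wentompoib.
Rule 3 (final devoicing): /b/ is a voiced stop in word-final position, so it devoices to [p]. /wentompoib/ → wentompoip.

wentompoip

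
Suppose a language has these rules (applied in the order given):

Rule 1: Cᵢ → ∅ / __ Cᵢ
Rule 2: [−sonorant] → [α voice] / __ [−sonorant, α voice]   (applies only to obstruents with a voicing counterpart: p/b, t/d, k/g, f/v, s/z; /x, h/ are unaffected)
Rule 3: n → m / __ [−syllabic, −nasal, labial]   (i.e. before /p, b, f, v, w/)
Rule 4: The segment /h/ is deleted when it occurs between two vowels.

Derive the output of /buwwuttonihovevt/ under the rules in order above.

buwutonioveft

Rule 1 (degemination): /ww/ is a geminate; the first /w/ deletes. /tt/ is a geminate; the first /t/ deletes. /buwwuttonihovevt/ → buwutonihovevt.
Rule 2 (regressive voicing assimilation): /v/ precedes the voiceless obstruent /t/, so it devoices to [f] by assimilation. /buwutonihovevt/ → buwutonihoveft.
Rule 3 (nasal place assimilation): no segment meets the environment; /buwutonihoveft/ is unchanged.
Rule 4 (intervocalic h-deletion): /h/ occurs between vowels /i/ and /o/, so it deletes. /buwutonihoveft/ → buwutonioveft.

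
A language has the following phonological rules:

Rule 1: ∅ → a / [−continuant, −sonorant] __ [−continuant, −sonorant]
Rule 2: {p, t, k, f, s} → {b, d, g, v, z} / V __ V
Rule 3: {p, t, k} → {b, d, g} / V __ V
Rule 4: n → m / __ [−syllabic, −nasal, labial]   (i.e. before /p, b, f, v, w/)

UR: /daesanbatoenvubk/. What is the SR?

daezambadoemvubak

Rule 1 (stop-cluster a-epenthesis): /b/ and /k/ form a stop–stop cluster, so [a] is inserted between them. /daesanbatoenvubk/ → daesanbatoenvubak.
Rule 2 (intervocalic voicing): /s/ is a voiceless obstruent between vowels /e/ and /a/, so it voices to [z]. /t/ is a voiceless obstruent between vowels /a/ and /o/, so it voices to [d]. /daesanbatoenvubak/ → daezanbadoenvubak.
Rule 3 (intervocalic voicing): no segment meets the environment; /daezanbadoenvubak/ is unchanged.
Rule 4 (nasal place assimilation): /n/ precedes the labial consonant /b/, so it assimilates in place to [m]. /n/ precedes the labial consonant /v/, so it assimilates in place to [m]. /daezanbadoenvubak/ → daezambadoemvubak.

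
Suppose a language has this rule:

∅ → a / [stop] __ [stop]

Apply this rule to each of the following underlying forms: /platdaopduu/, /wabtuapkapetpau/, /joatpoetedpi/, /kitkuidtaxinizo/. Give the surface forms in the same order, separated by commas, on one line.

/platdaopduu/: /t/ and /d/ form a stop–stop cluster, so [a] is inserted between them. /p/ and /d/ form a stop–stop cluster, so [a] is inserted between them. → [platadaopaduu].
/wabtuapkapetpau/: /b/ and /t/ form a stop–stop cluster, so [a] is inserted between them. /p/ and /k/ form a stop–stop cluster, so [a] is inserted between them. /t/ and /p/ form a stop–stop cluster, so [a] is inserted between them. → [wabatuapakapetapau].
/joatpoetedpi/: /t/ and /p/ form a stop–stop cluster, so [a] is inserted between them. /d/ and /p/ form a stop–stop cluster, so [a] is inserted between them. → [joatapoetedapi].
/kitkuidtaxinizo/: /t/ and /k/ form a stop–stop cluster, so [a] is inserted between them. /d/ and /t/ form a stop–stop cluster, so [a] is inserted between them. → [kitakuidataxinizo].

platadaopaduu, wabatuapakapetapau, joatapoetedapi, kitakuidataxinizo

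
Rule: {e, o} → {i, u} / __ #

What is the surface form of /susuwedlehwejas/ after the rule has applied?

No segment of /susuwedlehwejas/ meets the structural description of the rule, so the form surfaces unchanged.

susuwedlehwejas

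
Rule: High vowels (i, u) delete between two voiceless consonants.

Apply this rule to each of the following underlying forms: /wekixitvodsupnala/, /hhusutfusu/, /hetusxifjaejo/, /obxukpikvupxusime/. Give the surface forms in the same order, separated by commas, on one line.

/wekixitvodsupnala/: /i/ is a high vowel flanked by voiceless consonants /k/ and /x/, so it deletes. /i/ is a high vowel flanked by voiceless consonants /x/ and /t/, so it deletes. /u/ is a high vowel flanked by voiceless consonants /s/ and /p/, so it deletes. → [wekxtvodspnala].
/hhusutfusu/: /u/ is a high vowel flanked by voiceless consonants /h/ and /s/, so it deletes. /u/ is a high vowel flanked by voiceless consonants /s/ and /t/, so it deletes. /u/ is a high vowel flanked by voiceless consonants /f/ and /s/, so it deletes. → [hhstfsu].
/hetusxifjaejo/: /u/ is a high vowel flanked by voiceless consonants /t/ and /s/, so it deletes. /i/ is a high vowel flanked by voiceless consonants /x/ and /f/, so it deletes. → [hetsxfjaejo].
/obxukpikvupxusime/: /u/ is a high vowel flanked by voiceless consonants /x/ and /k/, so it deletes. /i/ is a high vowel flanked by voiceless consonants /p/ and /k/, so it deletes. /u/ is a high vowel flanked by voiceless consonants /x/ and /s/, so it deletes. → [obxkpkvupxsime].

wekxtvodspnala, hhstfsu, hetsxfjaejo, obxkpkvupxsime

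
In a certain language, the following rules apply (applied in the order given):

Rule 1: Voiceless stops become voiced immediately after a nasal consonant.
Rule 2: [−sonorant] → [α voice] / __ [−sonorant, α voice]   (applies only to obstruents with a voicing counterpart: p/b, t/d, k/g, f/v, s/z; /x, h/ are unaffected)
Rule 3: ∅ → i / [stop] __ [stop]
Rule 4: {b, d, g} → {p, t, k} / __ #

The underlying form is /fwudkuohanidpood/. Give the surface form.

Rule 1 (post-nasal voicing): no segment meets the environment; /fwudkuohanidpood/ is unchanged.
Rule 2 (regressive voicing assimilation): /d/ precedes the voiceless obstruent /k/, so it devoices to [t] by assimilation. /d/ precedes the voiceless obstruent /p/, so it devoices to [t] by assimilation. /fwudkuohanidpood/ → fwutkuohanitpood.
Rule 3 (stop-cluster i-epenthesis): /t/ and /k/ form a stop–stop cluster, so [i] is inserted between them. /t/ and /p/ form a stop–stop cluster, so [i] is inserted between them. /fwutkuohanitpood/ → fwutikuohanitipood.
Rule 4 (final devoicing): /d/ is a voiced stop in word-final position, so it devoices to [t]. /fwutikuohanitipood/ → fwutikuohanitipoot.

fwutikuohanitipoot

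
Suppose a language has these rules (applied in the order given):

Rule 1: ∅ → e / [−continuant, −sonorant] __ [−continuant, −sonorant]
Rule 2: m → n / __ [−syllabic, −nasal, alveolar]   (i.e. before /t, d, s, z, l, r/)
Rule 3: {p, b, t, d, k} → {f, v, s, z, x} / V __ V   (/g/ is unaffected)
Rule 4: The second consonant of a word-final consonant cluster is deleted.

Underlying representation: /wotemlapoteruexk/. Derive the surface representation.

Rule 1 (stop-cluster e-epenthesis): no segment meets the environment; /wotemlapoteruexk/ is unchanged.
Rule 2 (nasal place assimilation): /m/ precedes the alveolar consonant /l/, so it assimilates in place to [n]. /wotemlapoteruexk/ → wotenlapoteruexk.
Rule 3 (intervocalic spirantization): /t/ is a stop between vowels /o/ and /e/, so it spirantizes to the fricative [s]. /p/ is a stop between vowels /a/ and /o/, so it spirantizes to the fricative [f]. /t/ is a stop between vowels /o/ and /e/, so it spirantizes to the fricative [s]. /wotenlapoteruexk/ → wosenlafoseruexk.
Rule 4 (final cluster simplification): /k/ is the second consonant of a word-final cluster /xk/, so it deletes. /wosenlafoseruexk/ → wosenlafoseruex.

wosenlafoseruex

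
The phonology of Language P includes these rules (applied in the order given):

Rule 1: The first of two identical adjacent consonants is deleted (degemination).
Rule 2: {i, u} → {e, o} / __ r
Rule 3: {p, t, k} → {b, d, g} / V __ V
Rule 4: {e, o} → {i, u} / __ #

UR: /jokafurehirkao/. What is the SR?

Rule 1 (degemination): no segment meets the environment; /jokafurehirkao/ is unchanged.
Rule 2 (pre-rhotic lowering): /u/ is a high vowel immediately before /r/, so it lowers to [o]. /i/ is a high vowel immediately before /r/, so it lowers to [e]. /jokafurehirkao/ → jokaforeherkao.
Rule 3 (intervocalic voicing): /k/ is a voiceless stop between vowels /o/ and /a/, so it voices to [g]. /jokaforeherkao/ → jogaforeherkao.
Rule 4 (final vowel raising): /o/ is a mid vowel in word-final position, so it raises to [u]. /jogaforeherkao/ → jogaforeherkau.

jogaforeherkau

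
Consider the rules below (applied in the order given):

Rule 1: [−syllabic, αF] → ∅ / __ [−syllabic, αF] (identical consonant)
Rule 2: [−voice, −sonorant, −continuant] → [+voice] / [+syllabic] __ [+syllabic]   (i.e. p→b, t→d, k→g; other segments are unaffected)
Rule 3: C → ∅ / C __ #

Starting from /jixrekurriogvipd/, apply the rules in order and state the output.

jixreguriogvip

Rule 1 (degemination): /rr/ is a geminate; the first /r/ deletes. /jixrekurriogvipd/ → jixrekuriogvipd.
Rule 2 (intervocalic voicing): /k/ is a voiceless stop between vowels /e/ and /u/, so it voices to [g]. /jixrekuriogvipd/ → jixreguriogvipd.
Rule 3 (final cluster simplification): /d/ is the second consonant of a word-final cluster /pd/, so it deletes. /jixreguriogvipd/ → jixreguriogvip.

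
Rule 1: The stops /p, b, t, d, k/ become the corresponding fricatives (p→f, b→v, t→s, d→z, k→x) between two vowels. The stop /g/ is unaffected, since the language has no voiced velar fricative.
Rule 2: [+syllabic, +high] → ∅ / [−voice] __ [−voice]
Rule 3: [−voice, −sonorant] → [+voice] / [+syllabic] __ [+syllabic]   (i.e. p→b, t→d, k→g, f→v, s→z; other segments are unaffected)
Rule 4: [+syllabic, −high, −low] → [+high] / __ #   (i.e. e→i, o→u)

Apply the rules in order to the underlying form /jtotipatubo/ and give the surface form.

jtosfazuvu

Rule 1 (intervocalic spirantization): /t/ is a stop between vowels /o/ and /i/, so it spirantizes to the fricative [s]. /p/ is a stop between vowels /i/ and /a/, so it spirantizes to the fricative [f]. /t/ is a stop between vowels /a/ and /u/, so it spirantizes to the fricative [s]. /b/ is a stop between vowels /u/ and /o/, so it spirantizes to the fricative [v]. /jtotipatubo/ → jtosifasuvo.
Rule 2 (high vowel syncope): /i/ is a high vowel flanked by voiceless consonants /s/ and /f/, so it deletes. /jtosifasuvo/ → jtosfasuvo.
Rule 3 (intervocalic voicing): /s/ is a voiceless obstruent between vowels /a/ and /u/, so it voices to [z]. /jtosfasuvo/ → jtosfazuvo.
Rule 4 (final vowel raising): /o/ is a mid vowel in word-final position, so it raises to [u]. /jtosfazuvo/ → jtosfazuvu.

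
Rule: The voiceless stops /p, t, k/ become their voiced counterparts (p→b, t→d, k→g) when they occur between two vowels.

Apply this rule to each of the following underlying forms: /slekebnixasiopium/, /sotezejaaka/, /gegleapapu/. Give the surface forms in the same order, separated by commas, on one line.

/slekebnixasiopium/: /k/ is a voiceless stop between vowels /e/ and /e/, so it voices to [g]. /p/ is a voiceless stop between vowels /o/ and /i/, so it voices to [b]. → [slegebnixasiobium].
/sotezejaaka/: /t/ is a voiceless stop between vowels /o/ and /e/, so it voices to [d]. /k/ is a voiceless stop between vowels /a/ and /a/, so it voices to [g]. → [sodezejaaga].
/gegleapapu/: /p/ is a voiceless stop between vowels /a/ and /a/, so it voices to [b]. /p/ is a voiceless stop between vowels /a/ and /u/, so it voices to [b]. → [gegleababu].

slegebnixasiobium, sodezejaaga, gegleababu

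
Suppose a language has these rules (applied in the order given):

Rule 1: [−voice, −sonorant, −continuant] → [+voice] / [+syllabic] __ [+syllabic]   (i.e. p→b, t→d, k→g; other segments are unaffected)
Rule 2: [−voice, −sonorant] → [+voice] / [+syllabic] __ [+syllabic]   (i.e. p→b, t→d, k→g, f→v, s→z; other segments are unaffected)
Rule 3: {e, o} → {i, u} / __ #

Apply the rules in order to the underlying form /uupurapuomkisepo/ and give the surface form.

Rule 1 (intervocalic voicing): /p/ is a voiceless stop between vowels /u/ and /u/, so it voices to [b]. /p/ is a voiceless stop between vowels /a/ and /u/, so it voices to [b]. /p/ is a voiceless stop between vowels /e/ and /o/, so it voices to [b]. /uupurapuomkisepo/ → uuburabuomkisebo.
Rule 2 (intervocalic voicing): /s/ is a voiceless obstruent between vowels /i/ and /e/, so it voices to [z]. /uuburabuomkisebo/ → uuburabuomkizebo.
Rule 3 (final vowel raising): /o/ is a mid vowel in word-final position, so it raises to [u]. /uuburabuomkizebo/ → uuburabuomkizebu.

uuburabuomkizebu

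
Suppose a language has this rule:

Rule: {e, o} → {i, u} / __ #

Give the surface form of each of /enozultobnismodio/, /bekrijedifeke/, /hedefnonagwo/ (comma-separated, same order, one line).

/enozultobnismodio/: /o/ is a mid vowel in word-final position, so it raises to [u]. → [enozultobnismodiu].
/bekrijedifeke/: /e/ is a mid vowel in word-final position, so it raises to [i]. → [bekrijedifeki].
/hedefnonagwo/: /o/ is a mid vowel in word-final position, so it raises to [u]. → [hedefnonagwu].

enozultobnismodiu, bekrijedifeki, hedefnonagwu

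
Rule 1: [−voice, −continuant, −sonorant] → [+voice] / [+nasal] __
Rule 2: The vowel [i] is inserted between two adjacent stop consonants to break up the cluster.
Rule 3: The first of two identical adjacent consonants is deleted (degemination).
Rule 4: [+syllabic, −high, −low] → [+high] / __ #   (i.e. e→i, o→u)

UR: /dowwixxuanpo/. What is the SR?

dowixuanbu

Rule 1 (post-nasal voicing): /p/ is a voiceless stop immediately after the nasal /n/, so it voices to [b]. /dowwixxuanpo/ → dowwixxuanbo.
Rule 2 (stop-cluster i-epenthesis): no segment meets the environment; /dowwixxuanbo/ is unchanged.
Rule 3 (degemination): /ww/ is a geminate; the first /w/ deletes. /xx/ is a geminate; the first /x/ deletes. /dowwixxuanbo/ → dowixuanbo.
Rule 4 (final vowel raising): /o/ is a mid vowel in word-final position, so it raises to [u]. /dowixuanbo/ → dowixuanbu.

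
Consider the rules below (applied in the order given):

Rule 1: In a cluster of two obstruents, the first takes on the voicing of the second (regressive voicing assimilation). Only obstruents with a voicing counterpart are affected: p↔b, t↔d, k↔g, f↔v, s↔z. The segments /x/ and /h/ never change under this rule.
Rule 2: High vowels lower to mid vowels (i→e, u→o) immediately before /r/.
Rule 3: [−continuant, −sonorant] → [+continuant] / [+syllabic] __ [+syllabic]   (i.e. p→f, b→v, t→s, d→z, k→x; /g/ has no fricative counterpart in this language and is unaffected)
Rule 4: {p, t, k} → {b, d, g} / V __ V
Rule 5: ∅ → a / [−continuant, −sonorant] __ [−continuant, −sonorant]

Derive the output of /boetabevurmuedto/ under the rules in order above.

Rule 1 (regressive voicing assimilation): /d/ precedes the voiceless obstruent /t/, so it devoices to [t] by assimilation. /boetabevurmuedto/ → boetabevurmuetto.
Rule 2 (pre-rhotic lowering): /u/ is a high vowel immediately before /r/, so it lowers to [o]. /boetabevurmuetto/ → boetabevormuetto.
Rule 3 (intervocalic spirantization): /t/ is a stop between vowels /e/ and /a/, so it spirantizes to the fricative [s]. /b/ is a stop between vowels /a/ and /e/, so it spirantizes to the fricative [v]. /boetabevormuetto/ → boesavevormuetto.
Rule 4 (intervocalic voicing): no segment meets the environment; /boesavevormuetto/ is unchanged.
Rule 5 (stop-cluster a-epenthesis): /t/ and /t/ form a stop–stop cluster, so [a] is inserted between them. /boesavevormuetto/ → boesavevormuetato.

boesavevormuetato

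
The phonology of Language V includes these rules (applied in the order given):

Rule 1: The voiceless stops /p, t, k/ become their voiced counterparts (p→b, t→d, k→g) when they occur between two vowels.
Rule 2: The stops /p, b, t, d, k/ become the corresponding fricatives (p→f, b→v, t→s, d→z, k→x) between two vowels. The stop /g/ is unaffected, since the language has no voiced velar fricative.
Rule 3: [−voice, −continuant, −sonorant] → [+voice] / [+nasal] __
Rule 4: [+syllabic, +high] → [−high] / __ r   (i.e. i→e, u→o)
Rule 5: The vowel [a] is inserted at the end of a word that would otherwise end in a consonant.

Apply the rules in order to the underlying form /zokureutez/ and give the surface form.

Rule 1 (intervocalic voicing): /k/ is a voiceless stop between vowels /o/ and /u/, so it voices to [g]. /t/ is a voiceless stop between vowels /u/ and /e/, so it voices to [d]. /zokureutez/ → zogureudez.
Rule 2 (intervocalic spirantization): /d/ is a stop between vowels /u/ and /e/, so it spirantizes to the fricative [z]. /zogureudez/ → zogureuzez.
Rule 3 (post-nasal voicing): no segment meets the environment; /zogureuzez/ is unchanged.
Rule 4 (pre-rhotic lowering): /u/ is a high vowel immediately before /r/, so it lowers to [o]. /zogureuzez/ → zogoreuzez.
Rule 5 (final a-epenthesis): the form ends in the consonant /z/, so [a] is inserted word-finally. /zogoreuzez/ → zogoreuzeza.

zogoreuzeza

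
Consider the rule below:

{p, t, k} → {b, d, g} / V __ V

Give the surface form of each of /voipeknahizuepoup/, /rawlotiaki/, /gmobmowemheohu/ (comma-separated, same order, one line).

/voipeknahizuepoup/: /p/ is a voiceless stop between vowels /i/ and /e/, so it voices to [b]. /p/ is a voiceless stop between vowels /e/ and /o/, so it voices to [b]. → [voibeknahizueboup].
/rawlotiaki/: /t/ is a voiceless stop between vowels /o/ and /i/, so it voices to [d]. /k/ is a voiceless stop between vowels /a/ and /i/, so it voices to [g]. → [rawlodiagi].
/gmobmowemheohu/: the rule's environment is not met; surfaces unchanged as [gmobmowemheohu].

voibeknahizueboup, rawlodiagi, gmobmowemheohu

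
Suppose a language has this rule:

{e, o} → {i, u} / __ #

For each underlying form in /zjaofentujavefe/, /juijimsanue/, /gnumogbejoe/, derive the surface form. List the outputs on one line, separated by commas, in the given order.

/zjaofentujavefe/: /e/ is a mid vowel in word-final position, so it raises to [i]. → [zjaofentujavefi].
/juijimsanue/: /e/ is a mid vowel in word-final position, so it raises to [i]. → [juijimsanui].
/gnumogbejoe/: /e/ is a mid vowel in word-final position, so it raises to [i]. → [gnumogbejoi].

zjaofentujavefi, juijimsanui, gnumogbejoi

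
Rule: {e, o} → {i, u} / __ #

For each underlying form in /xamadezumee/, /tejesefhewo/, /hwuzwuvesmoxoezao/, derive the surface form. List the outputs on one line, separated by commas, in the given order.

xamadezumei, tejesefhewu, hwuzwuvesmoxoezau

/xamadezumee/: /e/ is a mid vowel in word-final position, so it raises to [i]. → [xamadezumei].
/tejesefhewo/: /o/ is a mid vowel in word-final position, so it raises to [u]. → [tejesefhewu].
/hwuzwuvesmoxoezao/: /o/ is a mid vowel in word-final position, so it raises to [u]. → [hwuzwuvesmoxoezau].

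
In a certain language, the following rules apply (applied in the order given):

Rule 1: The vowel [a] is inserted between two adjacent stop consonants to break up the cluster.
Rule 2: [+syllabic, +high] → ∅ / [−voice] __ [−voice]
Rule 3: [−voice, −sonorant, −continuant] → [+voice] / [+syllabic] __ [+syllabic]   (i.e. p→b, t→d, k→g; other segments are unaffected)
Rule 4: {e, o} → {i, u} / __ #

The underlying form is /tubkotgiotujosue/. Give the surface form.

Rule 1 (stop-cluster a-epenthesis): /b/ and /k/ form a stop–stop cluster, so [a] is inserted between them. /t/ and /g/ form a stop–stop cluster, so [a] is inserted between them. /tubkotgiotujosue/ → tubakotagiotujosue.
Rule 2 (high vowel syncope): no segment meets the environment; /tubakotagiotujosue/ is unchanged.
Rule 3 (intervocalic voicing): /k/ is a voiceless stop between vowels /a/ and /o/, so it voices to [g]. /t/ is a voiceless stop between vowels /o/ and /a/, so it voices to [d]. /t/ is a voiceless stop between vowels /o/ and /u/, so it voices to [d]. /tubakotagiotujosue/ → tubagodagiodujosue.
Rule 4 (final vowel raising): /e/ is a mid vowel in word-final position, so it raises to [i]. /tubagodagiodujosue/ → tubagodagiodujosui.

tubagodagiodujosui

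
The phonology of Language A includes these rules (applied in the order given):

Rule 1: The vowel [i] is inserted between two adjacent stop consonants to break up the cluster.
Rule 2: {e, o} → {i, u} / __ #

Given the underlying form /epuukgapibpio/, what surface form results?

epuukigapibipiu

Rule 1 (stop-cluster i-epenthesis): /k/ and /g/ form a stop–stop cluster, so [i] is inserted between them. /b/ and /p/ form a stop–stop cluster, so [i] is inserted between them. /epuukgapibpio/ → epuukigapibipio.
Rule 2 (final vowel raising): /o/ is a mid vowel in word-final position, so it raises to [u]. /epuukigapibipio/ → epuukigapibipiu.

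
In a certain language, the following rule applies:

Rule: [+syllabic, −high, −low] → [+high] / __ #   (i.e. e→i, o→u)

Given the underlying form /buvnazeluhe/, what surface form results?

buvnazeluhi

Scanning /buvnazeluhe/: /e/ at position 7 is not in the conditioning environment; /e/ is a mid vowel in word-final position, so it raises to [i].
Result: [buvnazeluhi].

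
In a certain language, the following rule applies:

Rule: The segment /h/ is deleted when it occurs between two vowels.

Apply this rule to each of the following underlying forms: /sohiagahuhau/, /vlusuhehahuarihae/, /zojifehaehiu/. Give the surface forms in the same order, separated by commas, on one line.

/sohiagahuhau/: /h/ occurs between vowels /o/ and /i/, so it deletes. /h/ occurs between vowels /a/ and /u/, so it deletes. /h/ occurs between vowels /u/ and /a/, so it deletes. → [soiagauau].
/vlusuhehahuarihae/: /h/ occurs between vowels /u/ and /e/, so it deletes. /h/ occurs between vowels /e/ and /a/, so it deletes. /h/ occurs between vowels /a/ and /u/, so it deletes. /h/ occurs between vowels /i/ and /a/, so it deletes. → [vlusueauariae].
/zojifehaehiu/: /h/ occurs between vowels /e/ and /a/, so it deletes. /h/ occurs between vowels /e/ and /i/, so it deletes. → [zojifeaeiu].

soiagauau, vlusueauariae, zojifeaeiu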